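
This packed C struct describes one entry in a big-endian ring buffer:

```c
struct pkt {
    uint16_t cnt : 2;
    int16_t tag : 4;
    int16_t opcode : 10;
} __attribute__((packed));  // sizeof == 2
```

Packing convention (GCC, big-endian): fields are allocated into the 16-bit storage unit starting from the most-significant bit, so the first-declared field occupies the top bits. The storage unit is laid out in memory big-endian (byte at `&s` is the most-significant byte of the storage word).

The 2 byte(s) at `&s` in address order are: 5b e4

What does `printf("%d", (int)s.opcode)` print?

-28

[0]=0x5b [1]=0xe4 (big-endian) → word 0x5be4
cnt [14+:2] = (word>>14) & 0x3 = 1
tag [10+:4] = (word>>10) & 0xf = 6
opcode [0+:10] = (word>>0) & 0x3ff = 996  ←
opcode signed 10b, MSB=1: 996 - 1024 = -28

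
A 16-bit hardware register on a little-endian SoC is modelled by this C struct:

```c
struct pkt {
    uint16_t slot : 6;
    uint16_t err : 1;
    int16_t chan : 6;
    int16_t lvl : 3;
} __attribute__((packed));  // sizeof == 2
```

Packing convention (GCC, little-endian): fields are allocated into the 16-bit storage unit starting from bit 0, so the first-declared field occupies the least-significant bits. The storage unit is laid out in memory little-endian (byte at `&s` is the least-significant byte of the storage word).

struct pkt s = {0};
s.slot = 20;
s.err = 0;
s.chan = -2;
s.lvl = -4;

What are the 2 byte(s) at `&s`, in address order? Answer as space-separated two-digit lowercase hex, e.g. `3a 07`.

14 9f

slot (6b) val=20 bits=0x14 at bit 0: 0x0014
err (1b) val=0 bits=0x0 at bit 6: 0x0014
chan (6b) val=-2 bits=0x3e at bit 7: 0x1f14
lvl (3b) val=-4 bits=0x4 at bit 13: 0x9f14
word = 0x9f14 → little-endian bytes:
  [0]=0x14  [1]=0x9f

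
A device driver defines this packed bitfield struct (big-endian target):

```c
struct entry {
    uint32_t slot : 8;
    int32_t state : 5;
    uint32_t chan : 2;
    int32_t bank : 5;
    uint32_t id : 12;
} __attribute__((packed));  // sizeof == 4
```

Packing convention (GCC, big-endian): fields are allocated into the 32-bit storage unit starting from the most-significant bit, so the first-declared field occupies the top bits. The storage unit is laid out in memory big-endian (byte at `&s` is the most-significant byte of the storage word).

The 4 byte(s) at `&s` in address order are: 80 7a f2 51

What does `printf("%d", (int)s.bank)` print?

[0]=0x80 [1]=0x7a [2]=0xf2 [3]=0x51 (big-endian) → word 0x807af251
slot:8 @ bit 24 → (0x807af251>>24)&0xff = 0x80
state:5 @ bit 19 → (0x807af251>>19)&0x1f = 0xf
chan:2 @ bit 17 → (0x807af251>>17)&0x3 = 0x1
bank:5 @ bit 12 → (0x807af251>>12)&0x1f = 0xf  ←
id:12 @ bit 0 → (0x807af251>>0)&0xfff = 0x251
bank signed 5b, MSB=0: value = 15

15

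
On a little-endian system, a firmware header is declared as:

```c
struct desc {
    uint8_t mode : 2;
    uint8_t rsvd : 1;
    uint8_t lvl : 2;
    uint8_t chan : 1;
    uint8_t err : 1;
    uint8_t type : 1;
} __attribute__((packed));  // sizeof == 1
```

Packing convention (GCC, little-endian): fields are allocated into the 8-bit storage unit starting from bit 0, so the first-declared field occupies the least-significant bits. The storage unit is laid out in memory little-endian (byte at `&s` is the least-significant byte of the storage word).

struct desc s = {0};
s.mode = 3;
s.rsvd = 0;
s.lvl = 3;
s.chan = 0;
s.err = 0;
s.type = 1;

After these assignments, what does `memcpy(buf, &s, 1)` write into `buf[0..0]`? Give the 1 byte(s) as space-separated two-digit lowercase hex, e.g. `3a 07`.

mode (2b) val=3 bits=0x3 at bit 0: 0x03
rsvd (1b) val=0 bits=0x0 at bit 2: 0x03
lvl (2b) val=3 bits=0x3 at bit 3: 0x1b
chan (1b) val=0 bits=0x0 at bit 5: 0x1b
err (1b) val=0 bits=0x0 at bit 6: 0x1b
type (1b) val=1 bits=0x1 at bit 7: 0x9b
word = 0x9b → little-endian bytes:
  [0]=0x9b

9b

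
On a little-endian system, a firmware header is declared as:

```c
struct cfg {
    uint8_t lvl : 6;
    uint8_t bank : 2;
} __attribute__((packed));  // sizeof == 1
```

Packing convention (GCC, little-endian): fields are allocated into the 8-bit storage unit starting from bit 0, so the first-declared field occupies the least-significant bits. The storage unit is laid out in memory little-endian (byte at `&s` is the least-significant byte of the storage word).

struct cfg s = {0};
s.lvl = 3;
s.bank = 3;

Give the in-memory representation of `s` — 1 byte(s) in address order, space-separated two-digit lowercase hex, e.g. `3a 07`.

c3

lvl (6b) val=3 bits=0x3 at bit 0: 0x03
bank (2b) val=3 bits=0x3 at bit 6: 0xc3
word = 0xc3 → little-endian bytes:
  [0]=0xc3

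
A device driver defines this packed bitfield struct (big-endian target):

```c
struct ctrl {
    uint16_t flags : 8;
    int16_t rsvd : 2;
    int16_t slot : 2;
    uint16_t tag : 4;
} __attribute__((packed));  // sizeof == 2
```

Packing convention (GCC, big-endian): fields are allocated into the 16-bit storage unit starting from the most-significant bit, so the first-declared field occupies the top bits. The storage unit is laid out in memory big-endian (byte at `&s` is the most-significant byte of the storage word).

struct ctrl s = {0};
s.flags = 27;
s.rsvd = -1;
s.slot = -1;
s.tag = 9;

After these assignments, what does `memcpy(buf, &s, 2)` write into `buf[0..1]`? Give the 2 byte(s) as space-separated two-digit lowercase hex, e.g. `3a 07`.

flags (8b) val=27 bits=0x1b at bit 8: 0x1b00
rsvd (2b) val=-1 bits=0x3 at bit 6: 0x1bc0
slot (2b) val=-1 bits=0x3 at bit 4: 0x1bf0
tag (4b) val=9 bits=0x9 at bit 0: 0x1bf9
word = 0x1bf9 → big-endian bytes:
  [0]=0x1b  [1]=0xf9

1b f9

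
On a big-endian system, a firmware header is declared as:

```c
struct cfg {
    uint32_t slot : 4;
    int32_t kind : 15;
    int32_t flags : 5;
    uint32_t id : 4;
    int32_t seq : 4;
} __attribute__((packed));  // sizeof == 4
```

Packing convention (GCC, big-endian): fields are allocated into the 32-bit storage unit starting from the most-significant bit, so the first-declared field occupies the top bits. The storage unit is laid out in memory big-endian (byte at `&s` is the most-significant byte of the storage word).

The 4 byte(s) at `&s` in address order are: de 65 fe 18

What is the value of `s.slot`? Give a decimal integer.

[0]=0xde [1]=0x65 [2]=0xfe [3]=0x18 (big-endian) → word 0xde65fe18
slot [28+:4] = (word>>28) & 0xf = 13  ←
kind [13+:15] = (word>>13) & 0x7fff = 29487
flags [8+:5] = (word>>8) & 0x1f = 30
id [4+:4] = (word>>4) & 0xf = 1
seq [0+:4] = (word>>0) & 0xf = 8

13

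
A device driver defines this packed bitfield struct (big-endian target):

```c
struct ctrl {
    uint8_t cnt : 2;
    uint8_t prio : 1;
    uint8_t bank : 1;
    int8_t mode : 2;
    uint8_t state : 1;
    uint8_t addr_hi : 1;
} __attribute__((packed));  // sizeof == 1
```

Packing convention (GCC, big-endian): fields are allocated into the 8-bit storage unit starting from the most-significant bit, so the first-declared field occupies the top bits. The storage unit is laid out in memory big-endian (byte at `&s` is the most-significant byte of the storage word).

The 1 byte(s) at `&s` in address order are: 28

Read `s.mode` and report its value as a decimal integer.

-2

[0]=0x28 (big-endian) → word 0x28
cnt:2 @ bit 6 → (0x28>>6)&0x3 = 0x0
prio:1 @ bit 5 → (0x28>>5)&0x1 = 0x1
bank:1 @ bit 4 → (0x28>>4)&0x1 = 0x0
mode:2 @ bit 2 → (0x28>>2)&0x3 = 0x2  ←
state:1 @ bit 1 → (0x28>>1)&0x1 = 0x0
addr_hi:1 @ bit 0 → (0x28>>0)&0x1 = 0x0
mode signed 2b, MSB=1: 2 - 4 = -2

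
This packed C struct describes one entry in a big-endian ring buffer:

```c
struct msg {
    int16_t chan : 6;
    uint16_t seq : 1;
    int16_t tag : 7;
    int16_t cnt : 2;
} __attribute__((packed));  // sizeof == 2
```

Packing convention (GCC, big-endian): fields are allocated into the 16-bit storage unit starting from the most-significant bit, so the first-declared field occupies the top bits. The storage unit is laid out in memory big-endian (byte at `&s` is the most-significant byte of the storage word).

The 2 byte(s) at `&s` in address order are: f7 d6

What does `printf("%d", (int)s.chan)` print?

-3

[0]=0xf7 [1]=0xd6 (big-endian) → word 0xf7d6
chan:6 @ bit 10 → (0xf7d6>>10)&0x3f = 0x3d  ←
seq:1 @ bit 9 → (0xf7d6>>9)&0x1 = 0x1
tag:7 @ bit 2 → (0xf7d6>>2)&0x7f = 0x75
cnt:2 @ bit 0 → (0xf7d6>>0)&0x3 = 0x2
chan signed 6b, MSB=1: 61 - 64 = -3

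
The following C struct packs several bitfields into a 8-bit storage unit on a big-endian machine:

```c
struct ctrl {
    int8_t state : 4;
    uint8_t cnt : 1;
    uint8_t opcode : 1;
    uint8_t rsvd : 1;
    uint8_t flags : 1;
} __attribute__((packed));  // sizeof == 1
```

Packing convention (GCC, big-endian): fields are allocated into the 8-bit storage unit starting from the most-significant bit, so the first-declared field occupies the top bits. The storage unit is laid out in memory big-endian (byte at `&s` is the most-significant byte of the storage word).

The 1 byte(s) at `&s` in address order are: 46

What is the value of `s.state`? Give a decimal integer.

4

[0]=0x46 (big-endian) → word 0x46
state:4 @ bit 4 → (0x46>>4)&0xf = 0x4  ←
cnt:1 @ bit 3 → (0x46>>3)&0x1 = 0x0
opcode:1 @ bit 2 → (0x46>>2)&0x1 = 0x1
rsvd:1 @ bit 1 → (0x46>>1)&0x1 = 0x1
flags:1 @ bit 0 → (0x46>>0)&0x1 = 0x0
state signed 4b, MSB=0: value = 4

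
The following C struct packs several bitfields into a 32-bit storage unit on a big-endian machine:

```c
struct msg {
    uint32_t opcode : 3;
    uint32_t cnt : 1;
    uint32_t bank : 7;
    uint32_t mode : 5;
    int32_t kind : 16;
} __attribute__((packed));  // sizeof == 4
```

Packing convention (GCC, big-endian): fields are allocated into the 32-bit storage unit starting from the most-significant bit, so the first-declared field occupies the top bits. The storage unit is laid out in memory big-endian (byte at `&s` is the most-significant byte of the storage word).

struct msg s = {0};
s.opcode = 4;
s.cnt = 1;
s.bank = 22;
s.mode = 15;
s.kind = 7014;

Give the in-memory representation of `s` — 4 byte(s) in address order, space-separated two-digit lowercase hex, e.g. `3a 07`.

92 cf 1b 66

opcode:3 = 4 → 0x4 << 29 → word 0x80000000
cnt:1 = 1 → 0x1 << 28 → word 0x90000000
bank:7 = 22 → 0x16 << 21 → word 0x92c00000
mode:5 = 15 → 0xf << 16 → word 0x92cf0000
kind:16 = 7014 → 0x1b66 << 0 → word 0x92cf1b66
word = 0x92cf1b66 → big-endian bytes:
  [0]=0x92  [1]=0xcf  [2]=0x1b  [3]=0x66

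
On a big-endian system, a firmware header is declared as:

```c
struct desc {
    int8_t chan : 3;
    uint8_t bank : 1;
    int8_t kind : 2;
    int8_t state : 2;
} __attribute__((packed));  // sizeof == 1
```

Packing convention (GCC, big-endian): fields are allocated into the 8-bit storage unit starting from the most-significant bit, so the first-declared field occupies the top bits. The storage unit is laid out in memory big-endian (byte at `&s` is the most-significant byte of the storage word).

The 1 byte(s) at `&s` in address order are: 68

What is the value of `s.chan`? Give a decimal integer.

[0]=0x68 (big-endian) → word 0x68
chan [5+:3] = (word>>5) & 0x7 = 3  ←
bank [4+:1] = (word>>4) & 0x1 = 0
kind [2+:2] = (word>>2) & 0x3 = 2
state [0+:2] = (word>>0) & 0x3 = 0
chan signed 3b, MSB=0: value = 3

3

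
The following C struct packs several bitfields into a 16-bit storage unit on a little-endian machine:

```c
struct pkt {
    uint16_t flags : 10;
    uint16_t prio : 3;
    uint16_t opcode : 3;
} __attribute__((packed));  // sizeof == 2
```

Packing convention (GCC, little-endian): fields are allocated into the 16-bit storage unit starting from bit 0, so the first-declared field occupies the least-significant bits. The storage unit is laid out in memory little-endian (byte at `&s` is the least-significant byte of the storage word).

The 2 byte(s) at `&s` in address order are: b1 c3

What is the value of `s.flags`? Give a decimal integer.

[0]=0xb1 [1]=0xc3 (little-endian) → word 0xc3b1
flags [0+:10] = (word>>0) & 0x3ff = 945  ←
prio [10+:3] = (word>>10) & 0x7 = 0
opcode [13+:3] = (word>>13) & 0x7 = 6

945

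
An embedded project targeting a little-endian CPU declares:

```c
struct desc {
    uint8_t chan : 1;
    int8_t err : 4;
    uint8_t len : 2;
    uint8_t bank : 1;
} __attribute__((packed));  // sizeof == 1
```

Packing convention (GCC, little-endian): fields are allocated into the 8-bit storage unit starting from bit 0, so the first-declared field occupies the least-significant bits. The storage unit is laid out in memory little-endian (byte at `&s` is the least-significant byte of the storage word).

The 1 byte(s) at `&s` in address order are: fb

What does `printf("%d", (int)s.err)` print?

-3

[0]=0xfb (little-endian) → word 0xfb
chan [0+:1] = (word>>0) & 0x1 = 1
err [1+:4] = (word>>1) & 0xf = 13  ←
len [5+:2] = (word>>5) & 0x3 = 3
bank [7+:1] = (word>>7) & 0x1 = 1
err signed 4b, MSB=1: 13 - 16 = -3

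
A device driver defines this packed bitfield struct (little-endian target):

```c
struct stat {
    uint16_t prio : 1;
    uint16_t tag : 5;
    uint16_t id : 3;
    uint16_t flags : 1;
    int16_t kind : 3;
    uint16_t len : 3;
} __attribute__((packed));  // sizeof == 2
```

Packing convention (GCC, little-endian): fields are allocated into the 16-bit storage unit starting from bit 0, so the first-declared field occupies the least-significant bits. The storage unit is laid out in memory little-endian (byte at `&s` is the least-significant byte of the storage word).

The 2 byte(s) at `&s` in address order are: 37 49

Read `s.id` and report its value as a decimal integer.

[0]=0x37 [1]=0x49 (little-endian) → word 0x4937
prio:1 @ bit 0 → (0x4937>>0)&0x1 = 0x1
tag:5 @ bit 1 → (0x4937>>1)&0x1f = 0x1b
id:3 @ bit 6 → (0x4937>>6)&0x7 = 0x4  ←
flags:1 @ bit 9 → (0x4937>>9)&0x1 = 0x0
kind:3 @ bit 10 → (0x4937>>10)&0x7 = 0x2
len:3 @ bit 13 → (0x4937>>13)&0x7 = 0x2

4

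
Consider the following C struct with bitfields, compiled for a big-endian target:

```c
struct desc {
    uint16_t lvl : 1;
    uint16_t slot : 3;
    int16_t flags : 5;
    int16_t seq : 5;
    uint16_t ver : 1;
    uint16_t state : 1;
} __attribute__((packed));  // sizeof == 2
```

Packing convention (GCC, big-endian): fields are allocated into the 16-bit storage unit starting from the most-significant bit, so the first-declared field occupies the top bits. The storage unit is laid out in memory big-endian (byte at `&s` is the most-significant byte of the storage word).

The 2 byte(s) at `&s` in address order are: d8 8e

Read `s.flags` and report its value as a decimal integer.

-15

[0]=0xd8 [1]=0x8e (big-endian) → word 0xd88e
lvl:1 @ bit 15 → (0xd88e>>15)&0x1 = 0x1
slot:3 @ bit 12 → (0xd88e>>12)&0x7 = 0x5
flags:5 @ bit 7 → (0xd88e>>7)&0x1f = 0x11  ←
seq:5 @ bit 2 → (0xd88e>>2)&0x1f = 0x3
ver:1 @ bit 1 → (0xd88e>>1)&0x1 = 0x1
state:1 @ bit 0 → (0xd88e>>0)&0x1 = 0x0
flags signed 5b, MSB=1: 17 - 32 = -15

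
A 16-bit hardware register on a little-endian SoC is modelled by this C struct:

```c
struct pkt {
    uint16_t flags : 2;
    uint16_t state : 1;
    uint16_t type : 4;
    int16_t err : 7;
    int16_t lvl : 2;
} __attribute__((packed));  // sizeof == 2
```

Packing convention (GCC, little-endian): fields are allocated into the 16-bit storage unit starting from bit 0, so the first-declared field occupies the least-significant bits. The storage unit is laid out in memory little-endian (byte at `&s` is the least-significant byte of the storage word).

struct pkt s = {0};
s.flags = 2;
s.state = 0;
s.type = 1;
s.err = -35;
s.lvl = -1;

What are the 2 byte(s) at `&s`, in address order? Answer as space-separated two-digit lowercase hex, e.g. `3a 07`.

flags:2 = 2 → 0x2 << 0 → word 0x0002
state:1 = 0 → 0x0 << 2 → word 0x0002
type:4 = 1 → 0x1 << 3 → word 0x000a
err:7 = -35 → 0x5d << 7 → word 0x2e8a
lvl:2 = -1 → 0x3 << 14 → word 0xee8a
word = 0xee8a → little-endian bytes:
  [0]=0x8a  [1]=0xee

8a ee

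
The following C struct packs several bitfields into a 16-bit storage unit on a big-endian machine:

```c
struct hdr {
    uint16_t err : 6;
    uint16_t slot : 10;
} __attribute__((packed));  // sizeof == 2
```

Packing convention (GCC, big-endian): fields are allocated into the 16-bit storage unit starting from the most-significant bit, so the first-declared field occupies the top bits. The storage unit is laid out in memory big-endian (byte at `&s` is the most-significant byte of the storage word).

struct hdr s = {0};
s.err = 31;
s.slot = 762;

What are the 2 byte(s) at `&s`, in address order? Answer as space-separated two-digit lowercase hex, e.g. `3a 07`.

err:6 = 31 → 0x1f << 10 → word 0x7c00
slot:10 = 762 → 0x2fa << 0 → word 0x7efa
word = 0x7efa → big-endian bytes:
  [0]=0x7e  [1]=0xfa

7e fa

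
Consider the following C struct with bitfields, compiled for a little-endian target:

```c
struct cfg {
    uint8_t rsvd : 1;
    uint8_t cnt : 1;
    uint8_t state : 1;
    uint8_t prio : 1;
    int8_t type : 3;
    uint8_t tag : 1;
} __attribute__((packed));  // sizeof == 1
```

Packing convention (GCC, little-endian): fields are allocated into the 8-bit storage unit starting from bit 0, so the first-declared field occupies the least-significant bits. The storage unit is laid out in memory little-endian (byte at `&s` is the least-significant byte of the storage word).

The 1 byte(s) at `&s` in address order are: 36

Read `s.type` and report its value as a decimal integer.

[0]=0x36 (little-endian) → word 0x36
rsvd [0+:1] = (word>>0) & 0x1 = 0
cnt [1+:1] = (word>>1) & 0x1 = 1
state [2+:1] = (word>>2) & 0x1 = 1
prio [3+:1] = (word>>3) & 0x1 = 0
type [4+:3] = (word>>4) & 0x7 = 3  ←
tag [7+:1] = (word>>7) & 0x1 = 0
type signed 3b, MSB=0: value = 3

3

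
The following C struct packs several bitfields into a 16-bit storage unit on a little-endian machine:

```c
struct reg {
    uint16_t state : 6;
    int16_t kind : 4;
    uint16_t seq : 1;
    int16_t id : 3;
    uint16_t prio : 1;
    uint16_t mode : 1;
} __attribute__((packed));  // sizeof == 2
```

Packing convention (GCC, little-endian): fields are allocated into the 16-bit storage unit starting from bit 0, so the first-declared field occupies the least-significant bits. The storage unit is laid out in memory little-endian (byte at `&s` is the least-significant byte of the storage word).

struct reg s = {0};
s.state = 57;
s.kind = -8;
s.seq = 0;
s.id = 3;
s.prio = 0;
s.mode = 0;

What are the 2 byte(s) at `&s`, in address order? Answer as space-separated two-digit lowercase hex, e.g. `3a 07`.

[0+:6] state=57 & 0x3f = 0x39; word=0x0039
[6+:4] kind=-8 & 0xf = 0x8; word=0x0239
[10+:1] seq=0 & 0x1 = 0x0; word=0x0239
[11+:3] id=3 & 0x7 = 0x3; word=0x1a39
[14+:1] prio=0 & 0x1 = 0x0; word=0x1a39
[15+:1] mode=0 & 0x1 = 0x0; word=0x1a39
word = 0x1a39 → little-endian bytes:
  [0]=0x39  [1]=0x1a

39 1a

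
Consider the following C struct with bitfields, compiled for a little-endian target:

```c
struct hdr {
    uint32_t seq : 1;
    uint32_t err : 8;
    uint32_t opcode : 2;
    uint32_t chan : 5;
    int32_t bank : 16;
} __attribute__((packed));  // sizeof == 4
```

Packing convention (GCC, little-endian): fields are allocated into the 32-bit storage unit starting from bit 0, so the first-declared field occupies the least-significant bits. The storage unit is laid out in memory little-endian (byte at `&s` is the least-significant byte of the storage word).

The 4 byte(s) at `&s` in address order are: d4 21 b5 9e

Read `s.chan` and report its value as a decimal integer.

[0]=0xd4 [1]=0x21 [2]=0xb5 [3]=0x9e (little-endian) → word 0x9eb521d4
seq:1 @ bit 0 → (0x9eb521d4>>0)&0x1 = 0x0
err:8 @ bit 1 → (0x9eb521d4>>1)&0xff = 0xea
opcode:2 @ bit 9 → (0x9eb521d4>>9)&0x3 = 0x0
chan:5 @ bit 11 → (0x9eb521d4>>11)&0x1f = 0x4  ←
bank:16 @ bit 16 → (0x9eb521d4>>16)&0xffff = 0x9eb5

4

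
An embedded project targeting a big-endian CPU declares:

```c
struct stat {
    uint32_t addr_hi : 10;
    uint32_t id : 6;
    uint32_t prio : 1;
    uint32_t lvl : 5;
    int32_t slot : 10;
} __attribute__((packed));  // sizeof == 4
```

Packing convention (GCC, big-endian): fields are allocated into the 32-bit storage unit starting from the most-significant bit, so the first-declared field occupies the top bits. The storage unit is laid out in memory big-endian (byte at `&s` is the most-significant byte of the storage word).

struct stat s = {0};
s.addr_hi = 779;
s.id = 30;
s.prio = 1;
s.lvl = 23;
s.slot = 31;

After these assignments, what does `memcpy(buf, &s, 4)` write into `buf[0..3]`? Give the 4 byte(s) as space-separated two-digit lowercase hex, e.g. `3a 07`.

addr_hi:10 = 779 → 0x30b << 22 → word 0xc2c00000
id:6 = 30 → 0x1e << 16 → word 0xc2de0000
prio:1 = 1 → 0x1 << 15 → word 0xc2de8000
lvl:5 = 23 → 0x17 << 10 → word 0xc2dedc00
slot:10 = 31 → 0x1f << 0 → word 0xc2dedc1f
word = 0xc2dedc1f → big-endian bytes:
  [0]=0xc2  [1]=0xde  [2]=0xdc  [3]=0x1f

c2 de dc 1f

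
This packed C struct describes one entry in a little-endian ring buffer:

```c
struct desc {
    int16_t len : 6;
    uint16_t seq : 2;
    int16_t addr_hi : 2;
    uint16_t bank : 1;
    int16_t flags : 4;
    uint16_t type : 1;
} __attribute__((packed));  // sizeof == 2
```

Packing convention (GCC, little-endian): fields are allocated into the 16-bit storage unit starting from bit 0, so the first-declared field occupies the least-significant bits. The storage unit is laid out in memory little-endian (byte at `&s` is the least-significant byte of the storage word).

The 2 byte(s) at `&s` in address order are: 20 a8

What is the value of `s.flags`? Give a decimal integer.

[0]=0x20 [1]=0xa8 (little-endian) → word 0xa820
len [0+:6] = (word>>0) & 0x3f = 32
seq [6+:2] = (word>>6) & 0x3 = 0
addr_hi [8+:2] = (word>>8) & 0x3 = 0
bank [10+:1] = (word>>10) & 0x1 = 0
flags [11+:4] = (word>>11) & 0xf = 5  ←
type [15+:1] = (word>>15) & 0x1 = 1
flags signed 4b, MSB=0: value = 5

5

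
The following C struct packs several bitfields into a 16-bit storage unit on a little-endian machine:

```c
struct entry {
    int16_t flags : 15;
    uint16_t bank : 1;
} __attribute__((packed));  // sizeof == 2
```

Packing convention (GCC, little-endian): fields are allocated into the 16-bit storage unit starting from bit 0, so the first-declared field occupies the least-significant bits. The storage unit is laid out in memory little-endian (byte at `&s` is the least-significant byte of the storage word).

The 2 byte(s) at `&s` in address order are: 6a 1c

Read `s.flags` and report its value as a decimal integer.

[0]=0x6a [1]=0x1c (little-endian) → word 0x1c6a
flags [0+:15] = (word>>0) & 0x7fff = 7274  ←
bank [15+:1] = (word>>15) & 0x1 = 0
flags signed 15b, MSB=0: value = 7274

7274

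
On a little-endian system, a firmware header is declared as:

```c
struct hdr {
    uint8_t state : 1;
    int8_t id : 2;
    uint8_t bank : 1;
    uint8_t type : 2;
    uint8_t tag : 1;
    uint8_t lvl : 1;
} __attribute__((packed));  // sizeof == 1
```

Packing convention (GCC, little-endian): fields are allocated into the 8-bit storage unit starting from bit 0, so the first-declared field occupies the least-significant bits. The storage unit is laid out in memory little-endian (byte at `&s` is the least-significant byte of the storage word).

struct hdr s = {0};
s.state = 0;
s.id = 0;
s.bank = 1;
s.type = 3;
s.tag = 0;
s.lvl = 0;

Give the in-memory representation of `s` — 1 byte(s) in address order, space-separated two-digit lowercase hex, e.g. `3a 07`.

state (1b) val=0 bits=0x0 at bit 0: 0x00
id (2b) val=0 bits=0x0 at bit 1: 0x00
bank (1b) val=1 bits=0x1 at bit 3: 0x08
type (2b) val=3 bits=0x3 at bit 4: 0x38
tag (1b) val=0 bits=0x0 at bit 6: 0x38
lvl (1b) val=0 bits=0x0 at bit 7: 0x38
word = 0x38 → little-endian bytes:
  [0]=0x38

38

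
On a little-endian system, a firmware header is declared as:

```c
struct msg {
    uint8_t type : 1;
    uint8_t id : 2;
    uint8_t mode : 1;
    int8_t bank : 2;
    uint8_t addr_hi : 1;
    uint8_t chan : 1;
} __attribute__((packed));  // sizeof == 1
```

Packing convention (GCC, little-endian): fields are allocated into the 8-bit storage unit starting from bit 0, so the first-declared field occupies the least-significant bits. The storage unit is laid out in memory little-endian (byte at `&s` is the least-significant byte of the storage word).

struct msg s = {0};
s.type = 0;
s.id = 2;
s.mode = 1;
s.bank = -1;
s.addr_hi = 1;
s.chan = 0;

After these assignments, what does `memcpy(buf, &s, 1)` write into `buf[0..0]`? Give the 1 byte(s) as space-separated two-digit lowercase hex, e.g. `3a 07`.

7c

type:1 = 0 → 0x0 << 0 → word 0x00
id:2 = 2 → 0x2 << 1 → word 0x04
mode:1 = 1 → 0x1 << 3 → word 0x0c
bank:2 = -1 → 0x3 << 4 → word 0x3c
addr_hi:1 = 1 → 0x1 << 6 → word 0x7c
chan:1 = 0 → 0x0 << 7 → word 0x7c
word = 0x7c → little-endian bytes:
  [0]=0x7c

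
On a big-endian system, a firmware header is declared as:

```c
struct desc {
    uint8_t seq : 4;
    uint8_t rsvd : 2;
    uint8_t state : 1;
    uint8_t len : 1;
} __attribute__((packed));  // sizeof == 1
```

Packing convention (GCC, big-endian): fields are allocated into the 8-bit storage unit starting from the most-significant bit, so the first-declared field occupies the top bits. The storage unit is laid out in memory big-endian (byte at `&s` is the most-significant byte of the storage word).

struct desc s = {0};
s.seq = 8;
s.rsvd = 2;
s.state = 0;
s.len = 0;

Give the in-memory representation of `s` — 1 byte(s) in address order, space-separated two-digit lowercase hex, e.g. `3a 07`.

88

seq:4 = 8 → 0x8 << 4 → word 0x80
rsvd:2 = 2 → 0x2 << 2 → word 0x88
state:1 = 0 → 0x0 << 1 → word 0x88
len:1 = 0 → 0x0 << 0 → word 0x88
word = 0x88 → big-endian bytes:
  [0]=0x88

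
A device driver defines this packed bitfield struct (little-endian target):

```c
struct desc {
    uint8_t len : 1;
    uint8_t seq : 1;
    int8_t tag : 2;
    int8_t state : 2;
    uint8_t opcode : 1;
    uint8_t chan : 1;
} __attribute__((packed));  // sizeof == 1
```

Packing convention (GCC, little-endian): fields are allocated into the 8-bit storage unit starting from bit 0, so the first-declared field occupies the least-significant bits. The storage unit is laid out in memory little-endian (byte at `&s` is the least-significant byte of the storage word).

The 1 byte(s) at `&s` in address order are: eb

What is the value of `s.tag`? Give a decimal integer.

[0]=0xeb (little-endian) → word 0xeb
len:1 @ bit 0 → (0xeb>>0)&0x1 = 0x1
seq:1 @ bit 1 → (0xeb>>1)&0x1 = 0x1
tag:2 @ bit 2 → (0xeb>>2)&0x3 = 0x2  ←
state:2 @ bit 4 → (0xeb>>4)&0x3 = 0x2
opcode:1 @ bit 6 → (0xeb>>6)&0x1 = 0x1
chan:1 @ bit 7 → (0xeb>>7)&0x1 = 0x1
tag signed 2b, MSB=1: 2 - 4 = -2

-2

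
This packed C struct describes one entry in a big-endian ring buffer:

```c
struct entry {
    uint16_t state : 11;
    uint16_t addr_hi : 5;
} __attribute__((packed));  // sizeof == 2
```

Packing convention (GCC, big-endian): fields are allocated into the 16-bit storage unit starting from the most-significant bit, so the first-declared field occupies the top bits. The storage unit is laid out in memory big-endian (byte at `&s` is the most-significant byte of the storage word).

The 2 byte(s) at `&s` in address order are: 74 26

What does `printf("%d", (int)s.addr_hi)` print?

[0]=0x74 [1]=0x26 (big-endian) → word 0x7426
state:11 @ bit 5 → (0x7426>>5)&0x7ff = 0x3a1
addr_hi:5 @ bit 0 → (0x7426>>0)&0x1f = 0x6  ←

6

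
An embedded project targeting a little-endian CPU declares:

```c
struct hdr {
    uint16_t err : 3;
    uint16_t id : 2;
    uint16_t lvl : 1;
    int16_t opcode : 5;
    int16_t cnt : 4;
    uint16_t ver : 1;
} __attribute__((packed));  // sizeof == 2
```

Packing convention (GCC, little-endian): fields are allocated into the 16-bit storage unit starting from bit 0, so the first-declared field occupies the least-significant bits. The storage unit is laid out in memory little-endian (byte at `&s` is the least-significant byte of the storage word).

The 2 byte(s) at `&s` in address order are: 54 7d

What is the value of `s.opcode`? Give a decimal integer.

-11

[0]=0x54 [1]=0x7d (little-endian) → word 0x7d54
err [0+:3] = (word>>0) & 0x7 = 4
id [3+:2] = (word>>3) & 0x3 = 2
lvl [5+:1] = (word>>5) & 0x1 = 0
opcode [6+:5] = (word>>6) & 0x1f = 21  ←
cnt [11+:4] = (word>>11) & 0xf = 15
ver [15+:1] = (word>>15) & 0x1 = 0
opcode signed 5b, MSB=1: 21 - 32 = -11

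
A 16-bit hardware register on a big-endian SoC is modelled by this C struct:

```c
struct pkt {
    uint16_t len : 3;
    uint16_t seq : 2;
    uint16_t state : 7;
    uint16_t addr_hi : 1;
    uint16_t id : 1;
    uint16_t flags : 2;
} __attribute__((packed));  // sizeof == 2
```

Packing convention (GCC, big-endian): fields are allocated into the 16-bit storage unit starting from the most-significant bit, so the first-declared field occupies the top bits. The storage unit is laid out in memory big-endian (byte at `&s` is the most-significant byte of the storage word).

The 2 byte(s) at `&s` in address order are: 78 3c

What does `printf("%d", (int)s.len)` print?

[0]=0x78 [1]=0x3c (big-endian) → word 0x783c
len:3 @ bit 13 → (0x783c>>13)&0x7 = 0x3  ←
seq:2 @ bit 11 → (0x783c>>11)&0x3 = 0x3
state:7 @ bit 4 → (0x783c>>4)&0x7f = 0x3
addr_hi:1 @ bit 3 → (0x783c>>3)&0x1 = 0x1
id:1 @ bit 2 → (0x783c>>2)&0x1 = 0x1
flags:2 @ bit 0 → (0x783c>>0)&0x3 = 0x0

3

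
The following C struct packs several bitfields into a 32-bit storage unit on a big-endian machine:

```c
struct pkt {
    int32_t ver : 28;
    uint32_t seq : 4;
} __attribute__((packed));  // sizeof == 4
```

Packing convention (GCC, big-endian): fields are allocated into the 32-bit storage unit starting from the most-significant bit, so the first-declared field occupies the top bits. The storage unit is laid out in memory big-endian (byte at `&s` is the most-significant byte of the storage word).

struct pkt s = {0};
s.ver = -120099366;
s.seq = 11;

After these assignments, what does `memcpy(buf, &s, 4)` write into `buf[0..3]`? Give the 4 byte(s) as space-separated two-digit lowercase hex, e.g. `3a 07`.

8d 76 dd ab

[4+:28] ver=-120099366 & 0xfffffff = 0x8d76dda; word=0x8d76dda0
[0+:4] seq=11 & 0xf = 0xb; word=0x8d76ddab
word = 0x8d76ddab → big-endian bytes:
  [0]=0x8d  [1]=0x76  [2]=0xdd  [3]=0xab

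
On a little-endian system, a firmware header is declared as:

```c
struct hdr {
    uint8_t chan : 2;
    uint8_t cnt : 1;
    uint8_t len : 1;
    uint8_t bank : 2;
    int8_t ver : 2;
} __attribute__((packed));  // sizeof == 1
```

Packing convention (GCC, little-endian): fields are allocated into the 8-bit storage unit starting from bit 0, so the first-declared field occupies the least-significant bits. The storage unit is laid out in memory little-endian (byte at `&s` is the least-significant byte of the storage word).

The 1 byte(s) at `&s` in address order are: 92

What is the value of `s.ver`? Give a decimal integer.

-2

[0]=0x92 (little-endian) → word 0x92
chan:2 @ bit 0 → (0x92>>0)&0x3 = 0x2
cnt:1 @ bit 2 → (0x92>>2)&0x1 = 0x0
len:1 @ bit 3 → (0x92>>3)&0x1 = 0x0
bank:2 @ bit 4 → (0x92>>4)&0x3 = 0x1
ver:2 @ bit 6 → (0x92>>6)&0x3 = 0x2  ←
ver signed 2b, MSB=1: 2 - 4 = -2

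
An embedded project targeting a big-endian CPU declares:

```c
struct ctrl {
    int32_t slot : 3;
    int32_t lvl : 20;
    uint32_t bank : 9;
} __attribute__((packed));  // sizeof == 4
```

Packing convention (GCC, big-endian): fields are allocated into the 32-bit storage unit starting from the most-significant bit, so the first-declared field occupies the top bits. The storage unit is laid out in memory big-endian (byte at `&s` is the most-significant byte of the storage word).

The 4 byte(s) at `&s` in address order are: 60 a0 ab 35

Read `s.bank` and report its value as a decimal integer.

[0]=0x60 [1]=0xa0 [2]=0xab [3]=0x35 (big-endian) → word 0x60a0ab35
slot [29+:3] = (word>>29) & 0x7 = 3
lvl [9+:20] = (word>>9) & 0xfffff = 20565
bank [0+:9] = (word>>0) & 0x1ff = 309  ←

309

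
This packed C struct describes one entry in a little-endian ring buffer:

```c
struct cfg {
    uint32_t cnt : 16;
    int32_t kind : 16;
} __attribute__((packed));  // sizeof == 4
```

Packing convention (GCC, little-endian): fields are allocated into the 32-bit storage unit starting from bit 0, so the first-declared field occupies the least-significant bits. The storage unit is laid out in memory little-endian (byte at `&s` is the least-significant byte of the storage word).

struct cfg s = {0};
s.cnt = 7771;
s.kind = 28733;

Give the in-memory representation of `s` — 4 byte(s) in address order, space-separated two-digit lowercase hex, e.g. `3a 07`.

5b 1e 3d 70

cnt:16 = 7771 → 0x1e5b << 0 → word 0x00001e5b
kind:16 = 28733 → 0x703d << 16 → word 0x703d1e5b
word = 0x703d1e5b → little-endian bytes:
  [0]=0x5b  [1]=0x1e  [2]=0x3d  [3]=0x70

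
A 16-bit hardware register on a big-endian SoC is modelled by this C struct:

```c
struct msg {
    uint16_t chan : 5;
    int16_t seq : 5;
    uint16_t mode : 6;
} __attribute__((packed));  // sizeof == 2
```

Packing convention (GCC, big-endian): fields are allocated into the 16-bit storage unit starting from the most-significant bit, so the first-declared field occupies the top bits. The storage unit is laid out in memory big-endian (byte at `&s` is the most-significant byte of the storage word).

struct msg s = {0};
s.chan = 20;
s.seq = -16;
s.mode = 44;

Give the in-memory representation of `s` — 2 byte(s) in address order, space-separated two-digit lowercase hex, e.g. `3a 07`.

chan (5b) val=20 bits=0x14 at bit 11: 0xa000
seq (5b) val=-16 bits=0x10 at bit 6: 0xa400
mode (6b) val=44 bits=0x2c at bit 0: 0xa42c
word = 0xa42c → big-endian bytes:
  [0]=0xa4  [1]=0x2c

a4 2c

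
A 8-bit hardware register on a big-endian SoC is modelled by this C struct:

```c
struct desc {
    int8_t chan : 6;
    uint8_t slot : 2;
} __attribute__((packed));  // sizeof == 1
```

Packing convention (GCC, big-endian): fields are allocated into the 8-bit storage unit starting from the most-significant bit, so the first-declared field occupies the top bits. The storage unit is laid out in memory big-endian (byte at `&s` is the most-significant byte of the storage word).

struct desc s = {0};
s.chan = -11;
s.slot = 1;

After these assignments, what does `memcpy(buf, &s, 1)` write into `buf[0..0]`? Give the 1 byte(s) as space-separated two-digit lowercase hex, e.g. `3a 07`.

d5

chan:6 = -11 → 0x35 << 2 → word 0xd4
slot:2 = 1 → 0x1 << 0 → word 0xd5
word = 0xd5 → big-endian bytes:
  [0]=0xd5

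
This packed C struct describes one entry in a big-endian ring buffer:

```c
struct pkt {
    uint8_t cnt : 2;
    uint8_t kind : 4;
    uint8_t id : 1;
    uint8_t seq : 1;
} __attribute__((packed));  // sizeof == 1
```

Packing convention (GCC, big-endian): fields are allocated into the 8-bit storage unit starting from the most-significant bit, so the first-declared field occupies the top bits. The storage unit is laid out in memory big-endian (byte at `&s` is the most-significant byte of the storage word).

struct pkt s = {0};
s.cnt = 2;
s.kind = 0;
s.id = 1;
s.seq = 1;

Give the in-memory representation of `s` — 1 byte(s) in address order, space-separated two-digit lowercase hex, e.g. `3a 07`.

[6+:2] cnt=2 & 0x3 = 0x2; word=0x80
[2+:4] kind=0 & 0xf = 0x0; word=0x80
[1+:1] id=1 & 0x1 = 0x1; word=0x82
[0+:1] seq=1 & 0x1 = 0x1; word=0x83
word = 0x83 → big-endian bytes:
  [0]=0x83

83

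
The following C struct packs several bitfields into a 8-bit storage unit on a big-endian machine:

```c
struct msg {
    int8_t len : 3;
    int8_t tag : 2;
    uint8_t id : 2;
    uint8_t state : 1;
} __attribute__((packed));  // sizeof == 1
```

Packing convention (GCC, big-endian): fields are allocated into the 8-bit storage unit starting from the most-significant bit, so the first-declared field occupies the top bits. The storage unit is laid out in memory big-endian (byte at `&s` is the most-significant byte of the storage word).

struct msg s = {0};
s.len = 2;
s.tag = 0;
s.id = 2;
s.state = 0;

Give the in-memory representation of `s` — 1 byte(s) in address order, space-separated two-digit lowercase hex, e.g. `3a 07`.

len:3 = 2 → 0x2 << 5 → word 0x40
tag:2 = 0 → 0x0 << 3 → word 0x40
id:2 = 2 → 0x2 << 1 → word 0x44
state:1 = 0 → 0x0 << 0 → word 0x44
word = 0x44 → big-endian bytes:
  [0]=0x44

44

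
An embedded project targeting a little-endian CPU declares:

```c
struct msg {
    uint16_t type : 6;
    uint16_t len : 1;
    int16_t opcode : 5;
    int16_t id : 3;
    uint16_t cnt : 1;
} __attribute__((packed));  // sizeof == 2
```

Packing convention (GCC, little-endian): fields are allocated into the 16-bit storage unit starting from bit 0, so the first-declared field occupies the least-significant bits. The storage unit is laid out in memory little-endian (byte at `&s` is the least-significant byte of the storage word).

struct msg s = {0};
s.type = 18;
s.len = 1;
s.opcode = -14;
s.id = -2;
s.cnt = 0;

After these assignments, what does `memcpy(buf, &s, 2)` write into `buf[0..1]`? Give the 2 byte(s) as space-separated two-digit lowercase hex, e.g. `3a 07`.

type (6b) val=18 bits=0x12 at bit 0: 0x0012
len (1b) val=1 bits=0x1 at bit 6: 0x0052
opcode (5b) val=-14 bits=0x12 at bit 7: 0x0952
id (3b) val=-2 bits=0x6 at bit 12: 0x6952
cnt (1b) val=0 bits=0x0 at bit 15: 0x6952
word = 0x6952 → little-endian bytes:
  [0]=0x52  [1]=0x69

52 69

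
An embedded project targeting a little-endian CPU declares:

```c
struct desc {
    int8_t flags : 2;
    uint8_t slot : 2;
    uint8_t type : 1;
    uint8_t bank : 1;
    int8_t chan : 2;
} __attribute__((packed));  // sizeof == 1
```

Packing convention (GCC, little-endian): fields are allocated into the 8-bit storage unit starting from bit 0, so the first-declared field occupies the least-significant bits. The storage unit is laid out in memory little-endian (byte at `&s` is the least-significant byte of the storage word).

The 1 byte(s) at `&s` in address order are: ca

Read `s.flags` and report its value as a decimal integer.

-2

[0]=0xca (little-endian) → word 0xca
flags [0+:2] = (word>>0) & 0x3 = 2  ←
slot [2+:2] = (word>>2) & 0x3 = 2
type [4+:1] = (word>>4) & 0x1 = 0
bank [5+:1] = (word>>5) & 0x1 = 0
chan [6+:2] = (word>>6) & 0x3 = 3
flags signed 2b, MSB=1: 2 - 4 = -2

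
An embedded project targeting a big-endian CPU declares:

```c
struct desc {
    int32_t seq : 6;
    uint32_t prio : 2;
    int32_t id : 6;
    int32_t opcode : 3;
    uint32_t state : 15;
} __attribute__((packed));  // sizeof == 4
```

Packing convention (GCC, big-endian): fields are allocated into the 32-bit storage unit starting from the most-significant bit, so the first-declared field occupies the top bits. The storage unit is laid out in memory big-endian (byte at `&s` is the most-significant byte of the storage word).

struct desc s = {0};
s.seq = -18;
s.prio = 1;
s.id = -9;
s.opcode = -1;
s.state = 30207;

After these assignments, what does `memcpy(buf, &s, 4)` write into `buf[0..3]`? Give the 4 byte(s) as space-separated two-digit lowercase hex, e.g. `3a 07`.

[26+:6] seq=-18 & 0x3f = 0x2e; word=0xb8000000
[24+:2] prio=1 & 0x3 = 0x1; word=0xb9000000
[18+:6] id=-9 & 0x3f = 0x37; word=0xb9dc0000
[15+:3] opcode=-1 & 0x7 = 0x7; word=0xb9df8000
[0+:15] state=30207 & 0x7fff = 0x75ff; word=0xb9dff5ff
word = 0xb9dff5ff → big-endian bytes:
  [0]=0xb9  [1]=0xdf  [2]=0xf5  [3]=0xff

b9 df f5 ff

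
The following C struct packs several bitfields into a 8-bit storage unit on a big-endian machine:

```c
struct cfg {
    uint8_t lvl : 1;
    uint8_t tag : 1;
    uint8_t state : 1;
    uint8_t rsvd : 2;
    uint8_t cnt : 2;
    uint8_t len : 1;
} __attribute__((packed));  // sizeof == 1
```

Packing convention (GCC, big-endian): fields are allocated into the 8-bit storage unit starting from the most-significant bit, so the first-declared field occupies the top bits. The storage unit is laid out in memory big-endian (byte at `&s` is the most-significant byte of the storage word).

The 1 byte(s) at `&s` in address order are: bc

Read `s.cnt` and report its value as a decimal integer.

[0]=0xbc (big-endian) → word 0xbc
lvl [7+:1] = (word>>7) & 0x1 = 1
tag [6+:1] = (word>>6) & 0x1 = 0
state [5+:1] = (word>>5) & 0x1 = 1
rsvd [3+:2] = (word>>3) & 0x3 = 3
cnt [1+:2] = (word>>1) & 0x3 = 2  ←
len [0+:1] = (word>>0) & 0x1 = 0

2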